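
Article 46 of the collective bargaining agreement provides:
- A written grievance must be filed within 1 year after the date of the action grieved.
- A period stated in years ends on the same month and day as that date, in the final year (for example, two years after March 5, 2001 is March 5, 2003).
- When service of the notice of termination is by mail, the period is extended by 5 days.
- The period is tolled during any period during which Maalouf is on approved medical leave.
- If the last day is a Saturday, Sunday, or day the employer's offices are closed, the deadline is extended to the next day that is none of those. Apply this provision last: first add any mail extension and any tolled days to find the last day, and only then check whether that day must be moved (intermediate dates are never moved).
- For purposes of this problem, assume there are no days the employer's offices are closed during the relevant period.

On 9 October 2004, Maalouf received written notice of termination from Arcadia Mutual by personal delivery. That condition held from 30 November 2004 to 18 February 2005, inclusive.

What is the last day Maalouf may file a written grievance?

December 29, 2005

1 year after 9 October 2004 is October 9, 2005.
Service was not by mail, so no mail extension applies.
From November 30, 2004 through February 18, 2005 inclusive is 81 days; tolling adds 81 days: October 9, 2005 + 81 days = December 29, 2005.
December 29, 2005 is a Thursday and not a day the employer's offices are closed, so no extension applies.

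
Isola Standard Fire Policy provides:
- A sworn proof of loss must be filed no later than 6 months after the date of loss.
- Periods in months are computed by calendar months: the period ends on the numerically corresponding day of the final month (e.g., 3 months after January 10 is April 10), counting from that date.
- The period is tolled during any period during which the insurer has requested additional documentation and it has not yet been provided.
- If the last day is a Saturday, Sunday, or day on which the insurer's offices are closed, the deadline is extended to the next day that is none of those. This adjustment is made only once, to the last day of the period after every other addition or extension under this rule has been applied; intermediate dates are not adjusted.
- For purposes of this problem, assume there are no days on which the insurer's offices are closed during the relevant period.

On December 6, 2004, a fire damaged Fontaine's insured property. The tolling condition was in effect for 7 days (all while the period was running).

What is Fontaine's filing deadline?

6 months after December 6, 2004 is June 6, 2005.
Tolling adds 7 days: June 6, 2005 + 7 days = June 13, 2005.
June 13, 2005 is a Monday and not a day on which the insurer's offices are closed, so no extension applies.

June 13, 2005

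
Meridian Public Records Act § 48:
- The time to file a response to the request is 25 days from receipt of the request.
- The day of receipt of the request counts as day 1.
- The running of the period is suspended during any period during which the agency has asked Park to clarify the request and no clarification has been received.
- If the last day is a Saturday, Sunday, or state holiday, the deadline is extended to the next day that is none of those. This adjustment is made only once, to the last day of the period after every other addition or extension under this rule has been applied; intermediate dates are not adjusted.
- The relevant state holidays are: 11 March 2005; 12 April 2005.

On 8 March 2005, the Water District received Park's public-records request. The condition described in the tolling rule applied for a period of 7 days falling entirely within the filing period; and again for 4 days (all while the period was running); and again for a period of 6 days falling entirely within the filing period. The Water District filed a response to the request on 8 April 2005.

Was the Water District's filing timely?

Yes

Counting 8 March 2005 as day 1, day 25 is April 1, 2005.
Tolling adds 7 days: April 1, 2005 + 7 days = April 8, 2005.
Tolling adds 4 days: April 8, 2005 + 4 days = April 12, 2005.
Tolling adds 6 days: April 12, 2005 + 6 days = April 18, 2005.
April 18, 2005 is a Monday and not a state holiday, so no extension applies.
The deadline is April 18, 2005; the filing on April 8, 2005 is on or before that date.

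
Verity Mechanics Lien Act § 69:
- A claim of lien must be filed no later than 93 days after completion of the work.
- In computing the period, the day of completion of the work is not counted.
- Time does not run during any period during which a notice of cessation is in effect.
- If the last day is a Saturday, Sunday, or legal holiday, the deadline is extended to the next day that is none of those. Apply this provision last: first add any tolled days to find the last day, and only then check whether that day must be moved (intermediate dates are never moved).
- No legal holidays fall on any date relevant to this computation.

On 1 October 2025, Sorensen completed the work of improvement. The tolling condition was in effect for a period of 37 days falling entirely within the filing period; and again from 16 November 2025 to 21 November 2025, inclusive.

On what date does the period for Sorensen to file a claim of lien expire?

93 days after 1 October 2025 is January 2, 2026.
Tolling adds 37 days: January 2, 2026 + 37 days = February 8, 2026.
From November 16, 2025 through November 21, 2025 inclusive is 6 days; tolling adds 6 days: February 8, 2026 + 6 days = February 14, 2026.
February 14, 2026 is Saturday; February 15, 2026 is Sunday. The next qualifying day is February 16, 2026.

February 16, 2026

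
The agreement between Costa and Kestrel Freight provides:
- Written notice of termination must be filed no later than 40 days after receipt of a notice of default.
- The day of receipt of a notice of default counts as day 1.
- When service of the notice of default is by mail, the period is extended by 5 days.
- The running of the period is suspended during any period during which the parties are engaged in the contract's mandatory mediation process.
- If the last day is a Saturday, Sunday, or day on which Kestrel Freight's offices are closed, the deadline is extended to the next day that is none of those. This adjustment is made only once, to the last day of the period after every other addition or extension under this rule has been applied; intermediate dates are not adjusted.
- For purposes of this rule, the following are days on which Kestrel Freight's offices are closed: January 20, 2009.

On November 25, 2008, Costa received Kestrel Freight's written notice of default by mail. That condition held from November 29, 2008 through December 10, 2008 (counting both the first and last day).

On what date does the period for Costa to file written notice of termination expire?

January 21, 2009

Counting November 25, 2008 as day 1, day 40 is January 3, 2009.
Service was by mail, adding 5 days: January 3, 2009 + 5 days = January 8, 2009.
From November 29, 2008 through December 10, 2008 inclusive is 12 days; tolling adds 12 days: January 8, 2009 + 12 days = January 20, 2009.
January 20, 2009 is a listed holiday. The next qualifying day is January 21, 2009.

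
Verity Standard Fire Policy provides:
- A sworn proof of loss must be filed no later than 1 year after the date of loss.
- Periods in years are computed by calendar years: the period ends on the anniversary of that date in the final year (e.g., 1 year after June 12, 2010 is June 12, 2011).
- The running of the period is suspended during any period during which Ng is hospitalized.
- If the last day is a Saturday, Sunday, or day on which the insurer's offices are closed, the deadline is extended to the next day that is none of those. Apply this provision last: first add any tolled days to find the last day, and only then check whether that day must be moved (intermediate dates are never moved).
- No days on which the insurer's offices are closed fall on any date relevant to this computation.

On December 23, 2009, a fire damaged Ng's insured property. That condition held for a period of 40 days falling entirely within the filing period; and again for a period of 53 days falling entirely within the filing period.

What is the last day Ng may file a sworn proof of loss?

1 year after December 23, 2009 is December 23, 2010.
Tolling adds 40 days: December 23, 2010 + 40 days = February 1, 2011.
Tolling adds 53 days: February 1, 2011 + 53 days = March 26, 2011.
March 26, 2011 is Saturday; March 27, 2011 is Sunday. The next qualifying day is March 28, 2011.

March 28, 2011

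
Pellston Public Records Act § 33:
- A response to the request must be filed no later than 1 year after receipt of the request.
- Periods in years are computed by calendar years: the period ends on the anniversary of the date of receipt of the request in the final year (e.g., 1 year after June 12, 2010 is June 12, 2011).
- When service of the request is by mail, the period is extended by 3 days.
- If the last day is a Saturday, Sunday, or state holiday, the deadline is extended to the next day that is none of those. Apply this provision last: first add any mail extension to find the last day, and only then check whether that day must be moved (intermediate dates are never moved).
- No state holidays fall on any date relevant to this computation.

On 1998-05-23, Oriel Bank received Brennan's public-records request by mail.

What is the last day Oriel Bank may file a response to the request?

1 year after 1998-05-23 is May 23, 1999.
Service was by mail, adding 3 days: May 23, 1999 + 3 days = May 26, 1999.
May 26, 1999 is a Wednesday and not a state holiday, so no extension applies.

May 26, 1999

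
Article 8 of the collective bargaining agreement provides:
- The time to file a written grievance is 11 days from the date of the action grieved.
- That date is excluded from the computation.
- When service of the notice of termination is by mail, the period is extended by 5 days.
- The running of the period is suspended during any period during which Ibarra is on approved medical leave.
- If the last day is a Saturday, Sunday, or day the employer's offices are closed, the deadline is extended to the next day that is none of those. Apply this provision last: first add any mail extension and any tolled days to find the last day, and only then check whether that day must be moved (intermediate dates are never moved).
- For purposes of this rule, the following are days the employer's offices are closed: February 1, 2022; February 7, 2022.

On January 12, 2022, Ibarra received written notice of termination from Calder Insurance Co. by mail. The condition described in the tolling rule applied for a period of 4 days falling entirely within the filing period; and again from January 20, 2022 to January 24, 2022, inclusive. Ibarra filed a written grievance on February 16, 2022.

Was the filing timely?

No

11 days after January 12, 2022 is January 23, 2022.
Service was by mail, adding 5 days: January 23, 2022 + 5 days = January 28, 2022.
Tolling adds 4 days: January 28, 2022 + 4 days = February 1, 2022.
From January 20, 2022 through January 24, 2022 inclusive is 5 days; tolling adds 5 days: February 1, 2022 + 5 days = February 6, 2022.
February 6, 2022 is Sunday; February 7, 2022 is a listed holiday. The next qualifying day is February 8, 2022.
The deadline is February 8, 2022; the filing on February 16, 2022 is after that date.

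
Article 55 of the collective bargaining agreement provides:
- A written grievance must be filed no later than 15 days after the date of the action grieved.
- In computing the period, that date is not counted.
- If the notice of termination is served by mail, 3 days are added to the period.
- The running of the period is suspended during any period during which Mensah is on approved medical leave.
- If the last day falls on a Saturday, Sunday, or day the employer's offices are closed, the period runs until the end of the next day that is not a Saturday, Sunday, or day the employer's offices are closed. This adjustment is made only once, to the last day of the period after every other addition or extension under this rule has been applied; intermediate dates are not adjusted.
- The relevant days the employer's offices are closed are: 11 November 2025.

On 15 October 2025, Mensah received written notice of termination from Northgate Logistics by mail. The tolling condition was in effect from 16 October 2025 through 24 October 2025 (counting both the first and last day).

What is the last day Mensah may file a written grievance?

15 days after 15 October 2025 is October 30, 2025.
Service was by mail, adding 3 days: October 30, 2025 + 3 days = November 2, 2025.
From October 16, 2025 through October 24, 2025 inclusive is 9 days; tolling adds 9 days: November 2, 2025 + 9 days = November 11, 2025.
November 11, 2025 is a listed holiday. The next qualifying day is November 12, 2025.

November 12, 2025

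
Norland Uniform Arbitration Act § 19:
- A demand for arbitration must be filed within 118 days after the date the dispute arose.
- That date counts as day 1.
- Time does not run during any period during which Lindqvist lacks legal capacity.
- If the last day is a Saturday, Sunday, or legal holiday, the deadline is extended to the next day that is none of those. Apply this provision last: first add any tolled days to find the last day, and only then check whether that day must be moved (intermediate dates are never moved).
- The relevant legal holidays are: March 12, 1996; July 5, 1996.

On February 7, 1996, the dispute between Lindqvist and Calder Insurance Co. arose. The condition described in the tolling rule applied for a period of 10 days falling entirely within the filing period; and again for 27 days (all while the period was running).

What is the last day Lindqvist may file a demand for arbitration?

July 10, 1996

Counting February 7, 1996 as day 1, day 118 is June 3, 1996.
Tolling adds 10 days: June 3, 1996 + 10 days = June 13, 1996.
Tolling adds 27 days: June 13, 1996 + 27 days = July 10, 1996.
July 10, 1996 is a Wednesday and not a legal holiday, so no extension applies.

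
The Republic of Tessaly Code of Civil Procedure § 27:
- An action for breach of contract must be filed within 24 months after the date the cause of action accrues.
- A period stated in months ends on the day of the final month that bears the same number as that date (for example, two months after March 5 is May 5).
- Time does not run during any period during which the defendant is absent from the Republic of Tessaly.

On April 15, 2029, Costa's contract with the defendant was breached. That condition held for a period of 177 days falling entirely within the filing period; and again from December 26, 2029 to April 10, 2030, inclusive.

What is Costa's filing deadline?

January 23, 2032

24 months after April 15, 2029 is April 15, 2031.
Tolling adds 177 days: April 15, 2031 + 177 days = October 9, 2031.
From December 26, 2029 through April 10, 2030 inclusive is 106 days; tolling adds 106 days: October 9, 2031 + 106 days = January 23, 2032.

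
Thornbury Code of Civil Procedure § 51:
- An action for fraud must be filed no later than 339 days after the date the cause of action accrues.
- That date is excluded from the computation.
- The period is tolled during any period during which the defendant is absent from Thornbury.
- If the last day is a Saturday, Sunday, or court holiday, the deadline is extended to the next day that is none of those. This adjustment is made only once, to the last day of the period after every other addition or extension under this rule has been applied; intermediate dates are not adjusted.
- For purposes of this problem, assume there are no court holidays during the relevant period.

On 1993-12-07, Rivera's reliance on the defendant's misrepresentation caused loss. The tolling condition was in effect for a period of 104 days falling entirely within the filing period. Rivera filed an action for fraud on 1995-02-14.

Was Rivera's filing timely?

Yes

339 days after 1993-12-07 is November 11, 1994.
Tolling adds 104 days: November 11, 1994 + 104 days = February 23, 1995.
February 23, 1995 is a Thursday and not a court holiday, so no extension applies.
The deadline is February 23, 1995; the filing on February 14, 1995 is on or before that date.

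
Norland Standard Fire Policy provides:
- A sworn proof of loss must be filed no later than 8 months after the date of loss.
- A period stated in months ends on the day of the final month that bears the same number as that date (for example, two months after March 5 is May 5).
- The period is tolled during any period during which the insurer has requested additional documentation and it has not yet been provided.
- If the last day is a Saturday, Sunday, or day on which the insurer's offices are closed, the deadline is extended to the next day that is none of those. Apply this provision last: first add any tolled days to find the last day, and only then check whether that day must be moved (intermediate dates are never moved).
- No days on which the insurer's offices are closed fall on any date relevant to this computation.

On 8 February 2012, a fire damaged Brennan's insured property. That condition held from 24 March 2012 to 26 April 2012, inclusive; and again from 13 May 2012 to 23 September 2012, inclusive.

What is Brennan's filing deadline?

8 months after 8 February 2012 is October 8, 2012.
From March 24, 2012 through April 26, 2012 inclusive is 34 days; tolling adds 34 days: October 8, 2012 + 34 days = November 11, 2012.
From May 13, 2012 through September 23, 2012 inclusive is 134 days; tolling adds 134 days: November 11, 2012 + 134 days = March 25, 2013.
March 25, 2013 is a Monday and not a day on which the insurer's offices are closed, so no extension applies.

March 25, 2013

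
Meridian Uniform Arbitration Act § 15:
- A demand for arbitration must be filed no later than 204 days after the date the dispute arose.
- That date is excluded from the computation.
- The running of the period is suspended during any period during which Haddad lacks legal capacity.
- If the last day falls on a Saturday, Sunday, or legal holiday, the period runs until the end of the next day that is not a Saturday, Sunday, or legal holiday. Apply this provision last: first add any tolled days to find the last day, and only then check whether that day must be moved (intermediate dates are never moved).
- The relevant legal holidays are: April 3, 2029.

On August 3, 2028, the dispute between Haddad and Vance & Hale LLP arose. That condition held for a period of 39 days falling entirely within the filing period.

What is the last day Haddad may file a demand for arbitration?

April 4, 2029

204 days after August 3, 2028 is February 23, 2029.
Tolling adds 39 days: February 23, 2029 + 39 days = April 3, 2029.
April 3, 2029 is a listed holiday. The next qualifying day is April 4, 2029.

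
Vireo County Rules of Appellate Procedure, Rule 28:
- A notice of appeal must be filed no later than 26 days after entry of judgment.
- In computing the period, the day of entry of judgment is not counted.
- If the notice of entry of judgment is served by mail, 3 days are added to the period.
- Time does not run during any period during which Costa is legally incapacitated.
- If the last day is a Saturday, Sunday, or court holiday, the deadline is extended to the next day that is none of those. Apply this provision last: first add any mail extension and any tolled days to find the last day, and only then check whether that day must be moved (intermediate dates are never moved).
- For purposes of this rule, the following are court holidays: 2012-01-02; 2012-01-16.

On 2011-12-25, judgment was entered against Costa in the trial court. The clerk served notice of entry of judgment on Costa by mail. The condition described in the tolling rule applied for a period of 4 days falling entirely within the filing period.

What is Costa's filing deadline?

26 days after 2011-12-25 is January 20, 2012.
Service was by mail, adding 3 days: January 20, 2012 + 3 days = January 23, 2012.
Tolling adds 4 days: January 23, 2012 + 4 days = January 27, 2012.
January 27, 2012 is a Friday and not a court holiday, so no extension applies.

January 27, 2012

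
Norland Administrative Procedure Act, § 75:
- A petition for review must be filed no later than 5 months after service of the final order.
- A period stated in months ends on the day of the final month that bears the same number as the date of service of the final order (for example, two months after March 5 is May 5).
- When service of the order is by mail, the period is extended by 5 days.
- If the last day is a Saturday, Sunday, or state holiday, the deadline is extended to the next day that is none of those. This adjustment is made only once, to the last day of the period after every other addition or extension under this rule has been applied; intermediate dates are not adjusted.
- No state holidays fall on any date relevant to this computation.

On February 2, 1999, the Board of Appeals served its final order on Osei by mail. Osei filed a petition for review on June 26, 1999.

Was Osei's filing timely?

Yes

5 months after February 2, 1999 is July 2, 1999.
Service was by mail, adding 5 days: July 2, 1999 + 5 days = July 7, 1999.
July 7, 1999 is a Wednesday and not a state holiday, so no extension applies.
The deadline is July 7, 1999; the filing on June 26, 1999 is on or before that date.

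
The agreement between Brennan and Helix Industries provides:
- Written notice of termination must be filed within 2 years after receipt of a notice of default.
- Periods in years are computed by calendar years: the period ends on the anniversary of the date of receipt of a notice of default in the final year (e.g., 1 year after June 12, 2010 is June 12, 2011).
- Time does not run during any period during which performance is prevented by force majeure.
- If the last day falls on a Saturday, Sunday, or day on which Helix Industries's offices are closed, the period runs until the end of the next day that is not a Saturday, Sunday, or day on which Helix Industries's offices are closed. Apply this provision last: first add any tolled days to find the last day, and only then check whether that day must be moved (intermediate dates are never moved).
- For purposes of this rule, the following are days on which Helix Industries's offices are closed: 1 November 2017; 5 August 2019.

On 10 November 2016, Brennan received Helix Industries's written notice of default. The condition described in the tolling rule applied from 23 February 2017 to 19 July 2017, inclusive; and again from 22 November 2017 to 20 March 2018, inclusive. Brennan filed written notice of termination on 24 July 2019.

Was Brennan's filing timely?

2 years after 10 November 2016 is November 10, 2018.
From February 23, 2017 through July 19, 2017 inclusive is 147 days; tolling adds 147 days: November 10, 2018 + 147 days = April 6, 2019.
From November 22, 2017 through March 20, 2018 inclusive is 119 days; tolling adds 119 days: April 6, 2019 + 119 days = August 3, 2019.
August 3, 2019 is Saturday; August 4, 2019 is Sunday; August 5, 2019 is a listed holiday. The next qualifying day is August 6, 2019.
The deadline is August 6, 2019; the filing on July 24, 2019 is on or before that date.

Yes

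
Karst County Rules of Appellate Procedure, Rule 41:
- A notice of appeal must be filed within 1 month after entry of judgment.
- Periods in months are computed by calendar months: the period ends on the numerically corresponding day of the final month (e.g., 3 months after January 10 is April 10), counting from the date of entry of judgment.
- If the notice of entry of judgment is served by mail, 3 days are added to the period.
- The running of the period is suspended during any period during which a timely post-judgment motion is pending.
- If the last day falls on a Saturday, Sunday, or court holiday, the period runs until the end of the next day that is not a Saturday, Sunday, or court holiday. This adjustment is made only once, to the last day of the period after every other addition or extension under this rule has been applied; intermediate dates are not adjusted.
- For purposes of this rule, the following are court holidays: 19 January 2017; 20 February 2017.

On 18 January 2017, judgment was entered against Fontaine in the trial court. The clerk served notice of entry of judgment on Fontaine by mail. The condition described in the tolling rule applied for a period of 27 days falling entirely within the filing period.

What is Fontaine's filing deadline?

March 20, 2017

1 month after 18 January 2017 is February 18, 2017.
Service was by mail, adding 3 days: February 18, 2017 + 3 days = February 21, 2017.
Tolling adds 27 days: February 21, 2017 + 27 days = March 20, 2017.
March 20, 2017 is a Monday and not a court holiday, so no extension applies.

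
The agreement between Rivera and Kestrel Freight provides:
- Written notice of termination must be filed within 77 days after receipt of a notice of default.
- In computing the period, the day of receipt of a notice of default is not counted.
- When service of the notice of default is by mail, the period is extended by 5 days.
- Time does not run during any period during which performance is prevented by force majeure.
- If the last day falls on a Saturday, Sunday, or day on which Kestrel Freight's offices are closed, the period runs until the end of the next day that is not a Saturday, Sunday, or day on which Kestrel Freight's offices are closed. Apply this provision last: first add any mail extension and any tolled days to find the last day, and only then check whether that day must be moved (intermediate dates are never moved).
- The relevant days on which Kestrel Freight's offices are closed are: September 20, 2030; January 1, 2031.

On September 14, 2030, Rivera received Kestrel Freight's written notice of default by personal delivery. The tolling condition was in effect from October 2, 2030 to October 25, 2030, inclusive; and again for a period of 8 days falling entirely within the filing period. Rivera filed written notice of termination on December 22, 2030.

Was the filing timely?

Yes

77 days after September 14, 2030 is November 30, 2030.
Service was not by mail, so no mail extension applies.
From October 2, 2030 through October 25, 2030 inclusive is 24 days; tolling adds 24 days: November 30, 2030 + 24 days = December 24, 2030.
Tolling adds 8 days: December 24, 2030 + 8 days = January 1, 2031.
January 1, 2031 is a listed holiday. The next qualifying day is January 2, 2031.
The deadline is January 2, 2031; the filing on December 22, 2030 is on or before that date.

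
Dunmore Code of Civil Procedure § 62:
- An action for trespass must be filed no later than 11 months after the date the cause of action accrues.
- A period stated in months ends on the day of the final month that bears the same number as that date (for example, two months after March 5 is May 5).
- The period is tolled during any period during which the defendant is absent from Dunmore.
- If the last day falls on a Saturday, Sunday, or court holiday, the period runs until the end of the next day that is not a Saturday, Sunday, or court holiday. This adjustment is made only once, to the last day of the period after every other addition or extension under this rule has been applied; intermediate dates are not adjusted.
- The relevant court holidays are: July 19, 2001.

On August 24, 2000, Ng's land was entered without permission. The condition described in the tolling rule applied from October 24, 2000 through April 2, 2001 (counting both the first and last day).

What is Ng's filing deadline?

January 1, 2002

11 months after August 24, 2000 is July 24, 2001.
From October 24, 2000 through April 2, 2001 inclusive is 161 days; tolling adds 161 days: July 24, 2001 + 161 days = January 1, 2002.
January 1, 2002 is a Tuesday and not a court holiday, so no extension applies.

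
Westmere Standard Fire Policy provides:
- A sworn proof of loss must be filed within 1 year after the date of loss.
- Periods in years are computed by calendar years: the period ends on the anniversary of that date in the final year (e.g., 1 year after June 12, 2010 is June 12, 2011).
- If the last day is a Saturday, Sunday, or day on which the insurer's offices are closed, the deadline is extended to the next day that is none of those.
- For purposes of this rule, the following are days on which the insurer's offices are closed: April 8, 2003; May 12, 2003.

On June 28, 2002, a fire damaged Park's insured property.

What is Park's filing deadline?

1 year after June 28, 2002 is June 28, 2003.
June 28, 2003 is Saturday; June 29, 2003 is Sunday. The next qualifying day is June 30, 2003.

June 30, 2003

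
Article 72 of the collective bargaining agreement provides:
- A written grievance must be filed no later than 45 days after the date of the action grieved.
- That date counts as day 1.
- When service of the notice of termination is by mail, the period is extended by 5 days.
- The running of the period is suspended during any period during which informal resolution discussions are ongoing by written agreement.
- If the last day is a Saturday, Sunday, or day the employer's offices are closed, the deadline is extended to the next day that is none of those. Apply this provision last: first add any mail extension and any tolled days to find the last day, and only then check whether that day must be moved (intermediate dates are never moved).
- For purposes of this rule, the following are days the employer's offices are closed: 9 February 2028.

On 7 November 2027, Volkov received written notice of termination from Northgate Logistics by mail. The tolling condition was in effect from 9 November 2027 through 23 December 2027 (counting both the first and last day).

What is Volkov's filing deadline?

Counting 7 November 2027 as day 1, day 45 is December 21, 2027.
Service was by mail, adding 5 days: December 21, 2027 + 5 days = December 26, 2027.
From November 9, 2027 through December 23, 2027 inclusive is 45 days; tolling adds 45 days: December 26, 2027 + 45 days = February 9, 2028.
February 9, 2028 is a listed holiday. The next qualifying day is February 10, 2028.

February 10, 2028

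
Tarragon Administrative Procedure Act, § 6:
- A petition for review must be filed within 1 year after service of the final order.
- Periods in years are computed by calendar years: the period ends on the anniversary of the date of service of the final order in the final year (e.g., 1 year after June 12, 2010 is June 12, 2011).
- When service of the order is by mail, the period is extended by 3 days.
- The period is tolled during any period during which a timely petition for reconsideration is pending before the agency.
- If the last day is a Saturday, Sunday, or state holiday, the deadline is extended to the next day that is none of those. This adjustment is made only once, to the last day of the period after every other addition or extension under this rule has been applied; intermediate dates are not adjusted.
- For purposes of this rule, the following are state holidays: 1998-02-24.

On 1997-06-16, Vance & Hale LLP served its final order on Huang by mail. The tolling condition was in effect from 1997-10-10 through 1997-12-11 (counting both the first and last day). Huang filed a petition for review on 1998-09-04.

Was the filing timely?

1 year after 1997-06-16 is June 16, 1998.
Service was by mail, adding 3 days: June 16, 1998 + 3 days = June 19, 1998.
From October 10, 1997 through December 11, 1997 inclusive is 63 days; tolling adds 63 days: June 19, 1998 + 63 days = August 21, 1998.
August 21, 1998 is a Friday and not a state holiday, so no extension applies.
The deadline is August 21, 1998; the filing on September 4, 1998 is after that date.

No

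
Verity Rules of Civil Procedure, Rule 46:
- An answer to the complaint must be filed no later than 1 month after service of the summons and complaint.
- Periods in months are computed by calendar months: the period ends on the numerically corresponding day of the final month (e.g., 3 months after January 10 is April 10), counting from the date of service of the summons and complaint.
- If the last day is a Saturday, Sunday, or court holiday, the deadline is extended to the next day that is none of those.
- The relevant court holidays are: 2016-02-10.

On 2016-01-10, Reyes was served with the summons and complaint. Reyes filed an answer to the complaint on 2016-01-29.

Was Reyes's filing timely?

1 month after 2016-01-10 is February 10, 2016.
February 10, 2016 is a listed holiday. The next qualifying day is February 11, 2016.
The deadline is February 11, 2016; the filing on January 29, 2016 is on or before that date.

Yes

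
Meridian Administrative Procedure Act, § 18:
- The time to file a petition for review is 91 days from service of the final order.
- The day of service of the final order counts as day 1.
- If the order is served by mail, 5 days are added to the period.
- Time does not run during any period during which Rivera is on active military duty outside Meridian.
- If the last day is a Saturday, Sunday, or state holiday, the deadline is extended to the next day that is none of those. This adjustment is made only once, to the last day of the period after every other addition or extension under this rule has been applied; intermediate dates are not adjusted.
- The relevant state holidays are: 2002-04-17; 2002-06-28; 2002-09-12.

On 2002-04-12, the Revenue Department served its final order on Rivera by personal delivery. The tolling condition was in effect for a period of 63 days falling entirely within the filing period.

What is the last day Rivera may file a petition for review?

September 13, 2002

Counting 2002-04-12 as day 1, day 91 is July 11, 2002.
Service was not by mail, so no mail extension applies.
Tolling adds 63 days: July 11, 2002 + 63 days = September 12, 2002.
September 12, 2002 is a listed holiday. The next qualifying day is September 13, 2002.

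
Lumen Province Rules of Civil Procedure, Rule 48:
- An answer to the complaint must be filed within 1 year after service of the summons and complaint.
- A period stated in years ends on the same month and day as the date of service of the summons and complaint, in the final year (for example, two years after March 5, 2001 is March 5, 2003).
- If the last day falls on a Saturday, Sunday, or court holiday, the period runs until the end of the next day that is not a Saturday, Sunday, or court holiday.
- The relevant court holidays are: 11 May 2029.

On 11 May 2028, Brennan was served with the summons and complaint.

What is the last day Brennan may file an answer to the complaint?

1 year after 11 May 2028 is May 11, 2029.
May 11, 2029 is a listed holiday; May 12, 2029 is Saturday; May 13, 2029 is Sunday. The next qualifying day is May 14, 2029.

May 14, 2029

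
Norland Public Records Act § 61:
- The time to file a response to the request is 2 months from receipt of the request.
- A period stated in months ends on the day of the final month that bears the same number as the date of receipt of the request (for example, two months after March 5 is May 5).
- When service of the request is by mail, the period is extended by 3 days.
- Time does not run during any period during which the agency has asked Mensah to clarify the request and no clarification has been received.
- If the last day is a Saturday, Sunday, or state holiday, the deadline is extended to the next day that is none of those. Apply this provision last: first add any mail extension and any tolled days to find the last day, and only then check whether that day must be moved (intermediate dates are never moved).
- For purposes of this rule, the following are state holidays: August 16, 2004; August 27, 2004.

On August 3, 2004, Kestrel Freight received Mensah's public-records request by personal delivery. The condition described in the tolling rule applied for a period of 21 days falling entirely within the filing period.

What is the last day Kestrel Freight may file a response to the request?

October 25, 2004

2 months after August 3, 2004 is October 3, 2004.
Service was not by mail, so no mail extension applies.
Tolling adds 21 days: October 3, 2004 + 21 days = October 24, 2004.
October 24, 2004 is Sunday. The next qualifying day is October 25, 2004.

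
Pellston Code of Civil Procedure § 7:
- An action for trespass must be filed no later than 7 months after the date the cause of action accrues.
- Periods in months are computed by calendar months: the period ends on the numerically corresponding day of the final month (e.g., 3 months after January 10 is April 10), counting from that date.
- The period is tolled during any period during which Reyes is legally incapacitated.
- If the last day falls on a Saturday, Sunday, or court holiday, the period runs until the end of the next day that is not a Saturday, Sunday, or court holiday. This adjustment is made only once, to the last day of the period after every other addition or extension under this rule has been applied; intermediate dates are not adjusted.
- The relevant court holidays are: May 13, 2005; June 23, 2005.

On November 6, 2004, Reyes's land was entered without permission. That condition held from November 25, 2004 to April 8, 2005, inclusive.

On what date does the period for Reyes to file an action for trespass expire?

7 months after November 6, 2004 is June 6, 2005.
From November 25, 2004 through April 8, 2005 inclusive is 135 days; tolling adds 135 days: June 6, 2005 + 135 days = October 19, 2005.
October 19, 2005 is a Wednesday and not a court holiday, so no extension applies.

October 19, 2005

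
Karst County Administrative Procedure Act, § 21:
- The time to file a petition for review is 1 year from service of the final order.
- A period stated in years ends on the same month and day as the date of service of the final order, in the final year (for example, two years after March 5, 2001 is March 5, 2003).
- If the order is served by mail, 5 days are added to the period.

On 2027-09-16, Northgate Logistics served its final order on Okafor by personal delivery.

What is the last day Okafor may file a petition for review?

September 16, 2028

1 year after 2027-09-16 is September 16, 2028.
Service was not by mail, so no mail extension applies.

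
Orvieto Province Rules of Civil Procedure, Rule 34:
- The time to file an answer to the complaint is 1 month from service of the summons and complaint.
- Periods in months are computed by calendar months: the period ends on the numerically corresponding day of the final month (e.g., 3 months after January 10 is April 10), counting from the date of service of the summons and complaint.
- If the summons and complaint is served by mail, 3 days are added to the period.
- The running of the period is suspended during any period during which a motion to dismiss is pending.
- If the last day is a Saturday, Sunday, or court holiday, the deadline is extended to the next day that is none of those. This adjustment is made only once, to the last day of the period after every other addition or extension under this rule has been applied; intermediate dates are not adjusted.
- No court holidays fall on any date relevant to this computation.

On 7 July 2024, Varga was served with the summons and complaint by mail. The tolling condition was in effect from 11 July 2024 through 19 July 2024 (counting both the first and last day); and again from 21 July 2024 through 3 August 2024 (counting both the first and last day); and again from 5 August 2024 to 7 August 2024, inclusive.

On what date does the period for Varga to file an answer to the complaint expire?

September 5, 2024

1 month after 7 July 2024 is August 7, 2024.
Service was by mail, adding 3 days: August 7, 2024 + 3 days = August 10, 2024.
From July 11, 2024 through July 19, 2024 inclusive is 9 days; tolling adds 9 days: August 10, 2024 + 9 days = August 19, 2024.
From July 21, 2024 through August 3, 2024 inclusive is 14 days; tolling adds 14 days: August 19, 2024 + 14 days = September 2, 2024.
From August 5, 2024 through August 7, 2024 inclusive is 3 days; tolling adds 3 days: September 2, 2024 + 3 days = September 5, 2024.
September 5, 2024 is a Thursday and not a court holiday, so no extension applies.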